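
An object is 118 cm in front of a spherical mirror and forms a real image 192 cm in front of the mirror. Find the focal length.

f = 73.1 cm (concave)

Real image ⇒ d_i = +192 cm.
1/f = 1/d_o + 1/d_i = 1/(118) + 1/(192) = 0.01368, so f = 73.1 cm.
Since f is positive, the spherical mirror is concave.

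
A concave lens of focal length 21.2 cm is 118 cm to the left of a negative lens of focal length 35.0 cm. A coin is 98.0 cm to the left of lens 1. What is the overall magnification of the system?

m = +0.0365

f₁ = −21.2 cm (diverging).
Lens 1: 1/d_i1 = 1/(-21.2) − 1/(98.0) = -0.05737, so d_i1 = -17.43 cm; m₁ = −d_i1/d_o1 = +0.1779.
d_o2 = 118 − (-17.43) = 135.4 cm.
f₂ = −35.0 cm (diverging).
Lens 2: 1/d_i2 = 1/(-35.0) − 1/(135.4) = -0.03596, so d_i2 = -27.81 cm; m₂ = −d_i2/d_o2 = +0.2054.
m = m₁·m₂ = (+0.1779)(+0.2054) = +0.0365.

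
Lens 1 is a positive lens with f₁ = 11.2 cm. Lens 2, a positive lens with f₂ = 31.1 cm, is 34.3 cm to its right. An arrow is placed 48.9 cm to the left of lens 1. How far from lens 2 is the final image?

Lens 1: 1/d_i1 = 1/f₁ − 1/d_o1 = 1/(11.2) − 1/(48.9) = 0.06884, so d_i1 = 14.53 cm.
The intermediate image is 14.53 cm to the right of lens 1, which is 34.3 − (14.53) = 19.77 cm to the left of lens 2, so d_o2 = +19.77 cm.
Lens 2: 1/d_i2 = 1/f₂ − 1/d_o2 = 1/(31.1) − 1/(19.77) = -0.01843, so d_i2 = -54.3 cm.
The final image is virtual, 54.3 cm to the left of lens 2 (overall magnification ≈ -0.82).

54.3 cm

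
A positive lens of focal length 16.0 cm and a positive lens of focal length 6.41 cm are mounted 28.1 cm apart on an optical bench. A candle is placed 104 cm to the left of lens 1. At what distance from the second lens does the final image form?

21.2 cm

Lens 1: 1/d_i1 = 1/f₁ − 1/d_o1 = 1/(16.0) − 1/(104) = 0.05288, so d_i1 = 18.91 cm.
The intermediate image is 18.91 cm to the right of lens 1, which is 28.1 − (18.91) = 9.190 cm to the left of lens 2, so d_o2 = +9.190 cm.
Lens 2: 1/d_i2 = 1/f₂ − 1/d_o2 = 1/(6.41) − 1/(9.190) = 0.04719, so d_i2 = 21.2 cm.
The final image is real, 21.2 cm to the right of lens 2 (overall magnification ≈ 0.42).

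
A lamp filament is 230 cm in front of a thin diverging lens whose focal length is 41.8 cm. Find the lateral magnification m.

For a diverging lens, f = -41.8 cm.
1/d_i = 1/f − 1/d_o = 1/(-41.80) − 1/(230) = -0.02827, so d_i = -35.37 cm.
m = −d_i/d_o = −(-35.37)/(230) = +0.154.
The image is virtual, upright and reduced, on the same side as the object.

m = +0.154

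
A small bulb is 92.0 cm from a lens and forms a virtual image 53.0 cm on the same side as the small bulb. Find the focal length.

f = -125 cm (diverging)

Virtual image ⇒ d_i = −53.0 cm.
1/f = 1/d_o + 1/d_i = 1/(92.0) + 1/(-53.0) = -0.007998, so f = -125 cm.
Since f is negative, the lens is diverging.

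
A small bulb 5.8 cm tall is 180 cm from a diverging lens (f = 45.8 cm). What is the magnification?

For a diverging lens, f = -45.8 cm.
1/d_i = 1/f − 1/d_o = 1/(-45.80) − 1/(180) = -0.02739, so d_i = -36.51 cm.
m = −d_i/d_o = −(-36.51)/(180) = +0.203.
The image is virtual, upright and reduced, on the same side as the object.

m = +0.203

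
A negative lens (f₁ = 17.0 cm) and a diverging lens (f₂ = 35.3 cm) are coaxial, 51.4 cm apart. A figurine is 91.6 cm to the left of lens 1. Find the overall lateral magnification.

f₁ = −17.0 cm (diverging).
Lens 1: 1/d_i1 = 1/(-17.0) − 1/(91.6) = -0.06974, so d_i1 = -14.34 cm; m₁ = −d_i1/d_o1 = +0.1566.
d_o2 = 51.4 − (-14.34) = 65.74 cm.
f₂ = −35.3 cm (diverging).
Lens 2: 1/d_i2 = 1/(-35.3) − 1/(65.74) = -0.04354, so d_i2 = -22.97 cm; m₂ = −d_i2/d_o2 = +0.3494.
m = m₁·m₂ = (+0.1566)(+0.3494) = +0.0547.

m = +0.0547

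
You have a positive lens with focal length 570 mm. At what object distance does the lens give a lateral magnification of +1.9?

270 mm

m = −d_i/d_o ⇒ d_i = −m·d_o.
1/f = 1/d_o + 1/d_i = 1/d_o − 1/(m·d_o) = (1 − 1/m)/d_o, so d_o = f(1 − 1/m) = (570.0)(1 − 1/(+1.9)) = 270 mm.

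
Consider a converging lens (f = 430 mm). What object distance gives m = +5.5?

352 mm

m = −d_i/d_o ⇒ d_i = −m·d_o.
1/f = 1/d_o + 1/d_i = 1/d_o − 1/(m·d_o) = (1 − 1/m)/d_o, so d_o = f(1 − 1/m) = (430.0)(1 − 1/(+5.5)) = 352 mm.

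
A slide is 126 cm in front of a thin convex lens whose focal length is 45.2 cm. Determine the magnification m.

m = -0.559

1/d_i = 1/f − 1/d_o = 1/(45.20) − 1/(126) = 0.01419, so d_i = 70.49 cm.
m = −d_i/d_o = −(70.49)/(126) = -0.559.
The image is real, inverted and reduced, on the far side of the lens.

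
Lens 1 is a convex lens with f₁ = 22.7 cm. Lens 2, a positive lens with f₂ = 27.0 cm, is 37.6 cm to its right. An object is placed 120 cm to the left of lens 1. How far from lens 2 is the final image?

14.9 cm

Lens 1: 1/d_i1 = 1/f₁ − 1/d_o1 = 1/(22.7) − 1/(120) = 0.03572, so d_i1 = 28.00 cm.
The intermediate image is 28.00 cm to the right of lens 1, which is 37.6 − (28.00) = 9.600 cm to the left of lens 2, so d_o2 = +9.600 cm.
Lens 2: 1/d_i2 = 1/f₂ − 1/d_o2 = 1/(27.0) − 1/(9.600) = -0.06713, so d_i2 = -14.9 cm.
The final image is virtual, 14.9 cm to the left of lens 2 (overall magnification ≈ -0.36).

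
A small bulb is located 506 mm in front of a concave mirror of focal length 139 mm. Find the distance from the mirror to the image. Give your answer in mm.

Mirror equation: 1/s_i = 1/f − 1/s_o = 1/(139.0) − 1/(506) = 0.007194 − 0.001976 = 0.005218, so s_i = 192 mm.
The image is real, inverted and reduced, in front of the mirror.

192 mm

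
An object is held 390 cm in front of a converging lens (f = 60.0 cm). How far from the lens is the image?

Lens equation: 1/q = 1/f − 1/p = 1/(60.00) − 1/(390) = 0.01667 − 0.002564 = 0.01410, so q = 70.9 cm.
The image is real, inverted and reduced, on the far side of the lens.

70.9 cm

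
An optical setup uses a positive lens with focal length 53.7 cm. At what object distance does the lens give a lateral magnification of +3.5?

38.4 cm

m = −d_i/d_o ⇒ d_i = −m·d_o.
1/f = 1/d_o + 1/d_i = 1/d_o − 1/(m·d_o) = (1 − 1/m)/d_o, so d_o = f(1 − 1/m) = (53.70)(1 − 1/(+3.5)) = 38.4 cm.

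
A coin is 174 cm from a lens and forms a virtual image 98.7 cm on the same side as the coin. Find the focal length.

f = -228 cm (diverging)

Virtual image ⇒ d_i = −98.7 cm.
1/f = 1/d_o + 1/d_i = 1/(174) + 1/(-98.7) = -0.004385, so f = -228 cm.
Since f is negative, the lens is diverging.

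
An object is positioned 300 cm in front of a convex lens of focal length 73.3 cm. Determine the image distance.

Lens equation: 1/q = 1/f − 1/p = 1/(73.30) − 1/(300) = 0.01364 − 0.003333 = 0.01031, so q = 97.0 cm.
The image is real, inverted and reduced, on the far side of the lens.

97.0 cm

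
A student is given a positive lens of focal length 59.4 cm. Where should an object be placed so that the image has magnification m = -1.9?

m = −d_i/d_o ⇒ d_i = −m·d_o.
1/f = 1/d_o + 1/d_i = 1/d_o − 1/(m·d_o) = (1 − 1/m)/d_o, so d_o = f(1 − 1/m) = (59.40)(1 − 1/(-1.9)) = 90.7 cm.

90.7 cm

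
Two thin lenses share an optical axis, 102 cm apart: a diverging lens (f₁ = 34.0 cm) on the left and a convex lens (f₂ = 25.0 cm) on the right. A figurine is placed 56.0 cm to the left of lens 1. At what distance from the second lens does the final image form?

31.4 cm

Lens 1 is diverging, so f₁ = −34.0 cm.
Lens 1: 1/d_i1 = 1/f₁ − 1/d_o1 = 1/(-34.0) − 1/(56.0) = -0.04727, so d_i1 = -21.16 cm.
The intermediate image is 21.16 cm to the left of lens 1 (virtual), which is 102 − (-21.16) = 123.2 cm to the left of lens 2, so d_o2 = +123.2 cm.
Lens 2: 1/d_i2 = 1/f₂ − 1/d_o2 = 1/(25.0) − 1/(123.2) = 0.03188, so d_i2 = 31.4 cm.
The final image is real, 31.4 cm to the right of lens 2 (overall magnification ≈ -0.096).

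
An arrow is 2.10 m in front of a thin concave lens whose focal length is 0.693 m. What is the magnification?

m = +0.248

For a concave lens, f = -0.693 m.
1/d_i = 1/f − 1/d_o = 1/(-0.6930) − 1/(2.10) = -1.919, so d_i = -0.5211 m.
m = −d_i/d_o = −(-0.5211)/(2.10) = +0.248.
The image is virtual, upright and reduced, on the same side as the object.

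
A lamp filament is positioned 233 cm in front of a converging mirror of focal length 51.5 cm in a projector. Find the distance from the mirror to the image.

Mirror equation: 1/q = 1/f − 1/p = 1/(51.50) − 1/(233) = 0.01942 − 0.004292 = 0.01513, so q = 66.1 cm.
The image is real, inverted and reduced, in front of the mirror.

66.1 cm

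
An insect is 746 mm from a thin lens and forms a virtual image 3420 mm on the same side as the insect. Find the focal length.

Virtual image ⇒ d_i = −3420 mm.
1/f = 1/d_o + 1/d_i = 1/(746) + 1/(-3420) = 0.001048, so f = 954 mm.
Since f is positive, the thin lens is converging.

f = 954 mm (converging)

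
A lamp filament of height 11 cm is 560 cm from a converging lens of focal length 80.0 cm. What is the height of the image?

1.83 cm

1/d_i = 1/f − 1/d_o = 1/(80.00) − 1/(560) = 0.01071, so d_i = 93.33 cm.
m = −d_i/d_o = -0.1667.
|h_i| = |m|·h_o = 0.1667 × 11 = 1.83 cm. The image is real, inverted and reduced, on the far side of the lens.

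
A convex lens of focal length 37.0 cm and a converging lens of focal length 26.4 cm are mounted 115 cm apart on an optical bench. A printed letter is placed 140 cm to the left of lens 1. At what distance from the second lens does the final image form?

Lens 1: 1/d_i1 = 1/f₁ − 1/d_o1 = 1/(37.0) − 1/(140) = 0.01988, so d_i1 = 50.29 cm.
The intermediate image is 50.29 cm to the right of lens 1, which is 115 − (50.29) = 64.71 cm to the left of lens 2, so d_o2 = +64.71 cm.
Lens 2: 1/d_i2 = 1/f₂ − 1/d_o2 = 1/(26.4) − 1/(64.71) = 0.02243, so d_i2 = 44.6 cm.
The final image is real, 44.6 cm to the right of lens 2 (overall magnification ≈ 0.25).

44.6 cm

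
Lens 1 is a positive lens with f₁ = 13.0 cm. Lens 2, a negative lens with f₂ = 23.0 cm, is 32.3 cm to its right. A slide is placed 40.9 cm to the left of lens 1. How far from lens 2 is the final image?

Lens 1: 1/d_i1 = 1/f₁ − 1/d_o1 = 1/(13.0) − 1/(40.9) = 0.05247, so d_i1 = 19.06 cm.
The intermediate image is 19.06 cm to the right of lens 1, which is 32.3 − (19.06) = 13.24 cm to the left of lens 2, so d_o2 = +13.24 cm.
Lens 2 is diverging, so f₂ = −23.0 cm.
Lens 2: 1/d_i2 = 1/f₂ − 1/d_o2 = 1/(-23.0) − 1/(13.24) = -0.1190, so d_i2 = -8.40 cm.
The final image is virtual, 8.40 cm to the left of lens 2 (overall magnification ≈ -0.30).

8.40 cm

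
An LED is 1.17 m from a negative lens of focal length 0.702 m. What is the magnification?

For a negative lens, f = -0.702 m.
1/d_i = 1/f − 1/d_o = 1/(-0.7020) − 1/(1.17) = -2.279, so d_i = -0.4388 m.
m = −d_i/d_o = −(-0.4388)/(1.17) = +0.375.
The image is virtual, upright and reduced, on the same side as the object.

m = +0.375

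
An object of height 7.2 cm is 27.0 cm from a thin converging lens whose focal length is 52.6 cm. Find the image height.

1/d_i = 1/f − 1/d_o = 1/(52.60) − 1/(27.0) = -0.01803, so d_i = -55.48 cm.
m = −d_i/d_o = +2.055.
|h_i| = |m|·h_o = 2.055 × 7.2 = 14.8 cm. The image is virtual, upright and enlarged, on the same side as the object.

14.8 cm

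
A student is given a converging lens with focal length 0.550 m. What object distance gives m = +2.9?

0.360 m

m = −d_i/d_o ⇒ d_i = −m·d_o.
1/f = 1/d_o + 1/d_i = 1/d_o − 1/(m·d_o) = (1 − 1/m)/d_o, so d_o = f(1 − 1/m) = (0.5500)(1 − 1/(+2.9)) = 0.360 m.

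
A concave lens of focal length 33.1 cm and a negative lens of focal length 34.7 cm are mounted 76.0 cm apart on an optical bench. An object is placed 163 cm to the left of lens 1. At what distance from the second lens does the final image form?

26.0 cm

Lens 1 is diverging, so f₁ = −33.1 cm.
Lens 1: 1/d_i1 = 1/f₁ − 1/d_o1 = 1/(-33.1) − 1/(163) = -0.03635, so d_i1 = -27.51 cm.
The intermediate image is 27.51 cm to the left of lens 1 (virtual), which is 76.0 − (-27.51) = 103.5 cm to the left of lens 2, so d_o2 = +103.5 cm.
Lens 2 is diverging, so f₂ = −34.7 cm.
Lens 2: 1/d_i2 = 1/f₂ − 1/d_o2 = 1/(-34.7) − 1/(103.5) = -0.03848, so d_i2 = -26.0 cm.
The final image is virtual, 26.0 cm to the left of lens 2 (overall magnification ≈ 0.042).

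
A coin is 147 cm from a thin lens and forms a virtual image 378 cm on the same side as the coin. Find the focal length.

Virtual image ⇒ d_i = −378 cm.
1/f = 1/d_o + 1/d_i = 1/(147) + 1/(-378) = 0.004157, so f = 241 cm.
Since f is positive, the thin lens is converging.

f = 241 cm (converging)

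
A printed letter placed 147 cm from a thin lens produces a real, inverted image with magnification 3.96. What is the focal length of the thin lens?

m = −d_i/d_o ⇒ d_i = −m·d_o = −(-3.96)·(147) = 582.1 cm.
1/f = 1/d_o + 1/d_i = 1/(147) + 1/(582.1) = 0.008521, so f = 117 cm.
Since f is positive, the thin lens is converging.

f = 117 cm (converging)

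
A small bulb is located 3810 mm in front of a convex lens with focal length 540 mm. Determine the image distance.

629 mm

Lens equation: 1/q = 1/f − 1/p = 1/(540.0) − 1/(3810) = 0.001852 − 0.0002625 = 0.001589, so q = 629 mm.
The image is real, inverted and reduced, on the far side of the lens.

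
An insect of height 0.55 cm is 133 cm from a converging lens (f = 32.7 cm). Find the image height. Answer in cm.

0.179 cm

1/d_i = 1/f − 1/d_o = 1/(32.70) − 1/(133) = 0.02306, so d_i = 43.36 cm.
m = −d_i/d_o = -0.3260.
|h_i| = |m|·h_o = 0.3260 × 0.55 = 0.179 cm. The image is real, inverted and reduced, on the far side of the lens.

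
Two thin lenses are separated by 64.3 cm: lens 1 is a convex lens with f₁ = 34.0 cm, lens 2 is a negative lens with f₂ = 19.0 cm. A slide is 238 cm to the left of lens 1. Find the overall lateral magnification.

m = -0.0726

Lens 1: 1/d_i1 = 1/(34.0) − 1/(238) = 0.02521, so d_i1 = 39.67 cm; m₁ = −d_i1/d_o1 = -0.1667.
d_o2 = 64.3 − (39.67) = 24.63 cm.
f₂ = −19.0 cm (diverging).
Lens 2: 1/d_i2 = 1/(-19.0) − 1/(24.63) = -0.09323, so d_i2 = -10.73 cm; m₂ = −d_i2/d_o2 = +0.4355.
m = m₁·m₂ = (-0.1667)(+0.4355) = -0.0726.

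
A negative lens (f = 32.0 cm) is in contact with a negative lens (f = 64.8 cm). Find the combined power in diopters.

P = -4.67 D

P₁ = 1/f₁ = 1/(-0.320 m) = -3.125 D; P₂ = 1/f₂ = 1/(-0.648 m) = -1.543 D.
For thin lenses in contact, P = P₁ + P₂ = (-3.125) + (-1.543) = -4.67 D.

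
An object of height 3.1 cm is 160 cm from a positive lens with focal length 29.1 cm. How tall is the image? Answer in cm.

1/d_i = 1/f − 1/d_o = 1/(29.10) − 1/(160) = 0.02811, so d_i = 35.57 cm.
m = −d_i/d_o = -0.2223.
|h_i| = |m|·h_o = 0.2223 × 3.1 = 0.689 cm. The image is real, inverted and reduced, on the far side of the lens.

0.689 cm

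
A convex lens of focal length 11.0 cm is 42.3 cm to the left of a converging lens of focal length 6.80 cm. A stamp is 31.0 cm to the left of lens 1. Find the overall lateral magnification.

m = +0.203

Lens 1: 1/d_i1 = 1/(11.0) − 1/(31.0) = 0.05865, so d_i1 = 17.05 cm; m₁ = −d_i1/d_o1 = -0.5500.
d_o2 = 42.3 − (17.05) = 25.25 cm.
Lens 2: 1/d_i2 = 1/(6.80) − 1/(25.25) = 0.1075, so d_i2 = 9.306 cm; m₂ = −d_i2/d_o2 = -0.3686.
m = m₁·m₂ = (-0.5500)(-0.3686) = +0.203.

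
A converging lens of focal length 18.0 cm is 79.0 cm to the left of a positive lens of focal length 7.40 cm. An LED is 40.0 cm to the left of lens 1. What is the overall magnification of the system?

Lens 1: 1/d_i1 = 1/(18.0) − 1/(40.0) = 0.03056, so d_i1 = 32.73 cm; m₁ = −d_i1/d_o1 = -0.8182.
d_o2 = 79.0 − (32.73) = 46.27 cm.
Lens 2: 1/d_i2 = 1/(7.40) − 1/(46.27) = 0.1135, so d_i2 = 8.809 cm; m₂ = −d_i2/d_o2 = -0.1904.
m = m₁·m₂ = (-0.8182)(-0.1904) = +0.156.

m = +0.156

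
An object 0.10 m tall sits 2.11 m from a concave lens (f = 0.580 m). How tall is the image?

For a concave lens, f = -0.580 m.
1/d_i = 1/f − 1/d_o = 1/(-0.5800) − 1/(2.11) = -2.198, so d_i = -0.4549 m.
m = −d_i/d_o = +0.2156.
|h_i| = |m|·h_o = 0.2156 × 0.10 = 0.0216 m. The image is virtual, upright and reduced, on the same side as the object.

0.0216 m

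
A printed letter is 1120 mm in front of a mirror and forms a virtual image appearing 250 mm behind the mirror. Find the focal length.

f = -322 mm (convex)

Virtual image ⇒ d_i = −250 mm.
1/f = 1/d_o + 1/d_i = 1/(1120) + 1/(-250) = -0.003107, so f = -322 mm.
Since f is negative, the mirror is convex.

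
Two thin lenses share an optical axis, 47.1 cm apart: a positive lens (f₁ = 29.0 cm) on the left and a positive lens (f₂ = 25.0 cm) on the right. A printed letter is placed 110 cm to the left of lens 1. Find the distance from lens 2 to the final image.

11.2 cm

Lens 1: 1/d_i1 = 1/f₁ − 1/d_o1 = 1/(29.0) − 1/(110) = 0.02539, so d_i1 = 39.38 cm.
The intermediate image is 39.38 cm to the right of lens 1, which is 47.1 − (39.38) = 7.720 cm to the left of lens 2, so d_o2 = +7.720 cm.
Lens 2: 1/d_i2 = 1/f₂ − 1/d_o2 = 1/(25.0) − 1/(7.720) = -0.08953, so d_i2 = -11.2 cm.
The final image is virtual, 11.2 cm to the left of lens 2 (overall magnification ≈ -0.52).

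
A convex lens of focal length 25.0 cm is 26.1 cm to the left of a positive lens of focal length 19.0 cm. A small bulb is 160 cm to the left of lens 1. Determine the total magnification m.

m = -0.156

Lens 1: 1/d_i1 = 1/(25.0) − 1/(160) = 0.03375, so d_i1 = 29.63 cm; m₁ = −d_i1/d_o1 = -0.1852.
d_o2 = 26.1 − (29.63) = -3.530 cm (virtual object).
Lens 2: 1/d_i2 = 1/(19.0) − 1/(-3.530) = 0.3359, so d_i2 = 2.977 cm; m₂ = −d_i2/d_o2 = +0.8433.
m = m₁·m₂ = (-0.1852)(+0.8433) = -0.156.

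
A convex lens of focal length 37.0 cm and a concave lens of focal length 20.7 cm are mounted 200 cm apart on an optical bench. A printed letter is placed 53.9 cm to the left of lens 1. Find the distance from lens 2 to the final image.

Lens 1: 1/d_i1 = 1/f₁ − 1/d_o1 = 1/(37.0) − 1/(53.9) = 0.008474, so d_i1 = 118.0 cm.
The intermediate image is 118.0 cm to the right of lens 1, which is 200 − (118.0) = 82.00 cm to the left of lens 2, so d_o2 = +82.00 cm.
Lens 2 is diverging, so f₂ = −20.7 cm.
Lens 2: 1/d_i2 = 1/f₂ − 1/d_o2 = 1/(-20.7) − 1/(82.00) = -0.06050, so d_i2 = -16.5 cm.
The final image is virtual, 16.5 cm to the left of lens 2 (overall magnification ≈ -0.44).

16.5 cm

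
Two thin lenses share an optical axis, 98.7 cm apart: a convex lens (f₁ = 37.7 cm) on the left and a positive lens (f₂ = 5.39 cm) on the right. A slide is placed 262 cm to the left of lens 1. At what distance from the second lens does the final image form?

5.98 cm

Lens 1: 1/d_i1 = 1/f₁ − 1/d_o1 = 1/(37.7) − 1/(262) = 0.02271, so d_i1 = 44.04 cm.
The intermediate image is 44.04 cm to the right of lens 1, which is 98.7 − (44.04) = 54.66 cm to the left of lens 2, so d_o2 = +54.66 cm.
Lens 2: 1/d_i2 = 1/f₂ − 1/d_o2 = 1/(5.39) − 1/(54.66) = 0.1672, so d_i2 = 5.98 cm.
The final image is real, 5.98 cm to the right of lens 2 (overall magnification ≈ 0.018).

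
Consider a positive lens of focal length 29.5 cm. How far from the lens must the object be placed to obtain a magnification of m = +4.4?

m = −d_i/d_o ⇒ d_i = −m·d_o.
1/f = 1/d_o + 1/d_i = 1/d_o − 1/(m·d_o) = (1 − 1/m)/d_o, so d_o = f(1 − 1/m) = (29.50)(1 − 1/(+4.4)) = 22.8 cm.

22.8 cm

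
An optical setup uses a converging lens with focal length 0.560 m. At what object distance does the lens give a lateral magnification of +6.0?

0.467 m

m = −d_i/d_o ⇒ d_i = −m·d_o.
1/f = 1/d_o + 1/d_i = 1/d_o − 1/(m·d_o) = (1 − 1/m)/d_o, so d_o = f(1 − 1/m) = (0.5600)(1 − 1/(+6.0)) = 0.467 m.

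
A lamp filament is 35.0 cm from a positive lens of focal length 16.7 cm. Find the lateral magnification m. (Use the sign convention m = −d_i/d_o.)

m = -0.913

1/d_i = 1/f − 1/d_o = 1/(16.70) − 1/(35.0) = 0.03131, so d_i = 31.94 cm.
m = −d_i/d_o = −(31.94)/(35.0) = -0.913.
The image is real, inverted and reduced, on the far side of the lens.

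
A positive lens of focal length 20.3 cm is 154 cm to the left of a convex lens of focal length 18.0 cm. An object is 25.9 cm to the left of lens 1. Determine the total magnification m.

Lens 1: 1/d_i1 = 1/(20.3) − 1/(25.9) = 0.01065, so d_i1 = 93.89 cm; m₁ = −d_i1/d_o1 = -3.625.
d_o2 = 154 − (93.89) = 60.11 cm.
Lens 2: 1/d_i2 = 1/(18.0) − 1/(60.11) = 0.03892, so d_i2 = 25.69 cm; m₂ = −d_i2/d_o2 = -0.4275.
m = m₁·m₂ = (-3.625)(-0.4275) = +1.55.

m = +1.55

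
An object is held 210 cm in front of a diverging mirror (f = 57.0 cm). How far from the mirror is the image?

44.8 cm

For a diverging mirror, f = -57.0 cm.
Mirror equation: 1/d_i = 1/f − 1/d_o = 1/(-57.00) − 1/(210) = -0.01754 − 0.004762 = -0.02231, so d_i = -44.8 cm.
The image is virtual, upright and reduced, behind the mirror.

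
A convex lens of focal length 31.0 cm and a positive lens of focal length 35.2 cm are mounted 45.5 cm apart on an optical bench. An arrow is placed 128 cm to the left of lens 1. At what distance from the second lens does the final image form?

Lens 1: 1/d_i1 = 1/f₁ − 1/d_o1 = 1/(31.0) − 1/(128) = 0.02445, so d_i1 = 40.91 cm.
The intermediate image is 40.91 cm to the right of lens 1, which is 45.5 − (40.91) = 4.590 cm to the left of lens 2, so d_o2 = +4.590 cm.
Lens 2: 1/d_i2 = 1/f₂ − 1/d_o2 = 1/(35.2) − 1/(4.590) = -0.1895, so d_i2 = -5.28 cm.
The final image is virtual, 5.28 cm to the left of lens 2 (overall magnification ≈ -0.37).

5.28 cm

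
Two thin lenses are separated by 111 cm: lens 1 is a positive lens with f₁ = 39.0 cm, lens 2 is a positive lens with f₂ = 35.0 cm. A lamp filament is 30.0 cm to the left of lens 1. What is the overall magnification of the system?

m = -0.736

Lens 1: 1/d_i1 = 1/(39.0) − 1/(30.0) = -0.007692, so d_i1 = -130.0 cm; m₁ = −d_i1/d_o1 = +4.333.
d_o2 = 111 − (-130.0) = 241.0 cm.
Lens 2: 1/d_i2 = 1/(35.0) − 1/(241.0) = 0.02442, so d_i2 = 40.95 cm; m₂ = −d_i2/d_o2 = -0.1699.
m = m₁·m₂ = (+4.333)(-0.1699) = -0.736.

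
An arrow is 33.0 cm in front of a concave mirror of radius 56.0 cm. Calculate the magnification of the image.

m = -5.60

f = R/2 = 56.0/2 = 28.00 cm.
1/d_i = 1/f − 1/d_o = 1/(28.00) − 1/(33.0) = 0.005411, so d_i = 184.8 cm.
m = −d_i/d_o = −(184.8)/(33.0) = -5.60.
The image is real, inverted and enlarged, in front of the mirror.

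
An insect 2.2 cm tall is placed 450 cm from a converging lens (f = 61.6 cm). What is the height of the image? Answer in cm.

0.349 cm

1/d_i = 1/f − 1/d_o = 1/(61.60) − 1/(450) = 0.01401, so d_i = 71.37 cm.
m = −d_i/d_o = -0.1586.
|h_i| = |m|·h_o = 0.1586 × 2.2 = 0.349 cm. The image is real, inverted and reduced, on the far side of the lens.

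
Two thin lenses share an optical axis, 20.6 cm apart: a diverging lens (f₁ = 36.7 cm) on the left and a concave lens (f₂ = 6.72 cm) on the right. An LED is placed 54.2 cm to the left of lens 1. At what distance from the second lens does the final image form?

Lens 1 is diverging, so f₁ = −36.7 cm.
Lens 1: 1/d_i1 = 1/f₁ − 1/d_o1 = 1/(-36.7) − 1/(54.2) = -0.04570, so d_i1 = -21.88 cm.
The intermediate image is 21.88 cm to the left of lens 1 (virtual), which is 20.6 − (-21.88) = 42.48 cm to the left of lens 2, so d_o2 = +42.48 cm.
Lens 2 is diverging, so f₂ = −6.72 cm.
Lens 2: 1/d_i2 = 1/f₂ − 1/d_o2 = 1/(-6.72) − 1/(42.48) = -0.1724, so d_i2 = -5.80 cm.
The final image is virtual, 5.80 cm to the left of lens 2 (overall magnification ≈ 0.055).

5.80 cm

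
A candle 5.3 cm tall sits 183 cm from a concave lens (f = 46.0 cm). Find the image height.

1.06 cm

For a concave lens, f = -46.0 cm.
1/d_i = 1/f − 1/d_o = 1/(-46.00) − 1/(183) = -0.02720, so d_i = -36.76 cm.
m = −d_i/d_o = +0.2009.
|h_i| = |m|·h_o = 0.2009 × 5.3 = 1.06 cm. The image is virtual, upright and reduced, on the same side as the object.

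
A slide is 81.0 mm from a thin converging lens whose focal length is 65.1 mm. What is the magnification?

1/d_i = 1/f − 1/d_o = 1/(65.10) − 1/(81.0) = 0.003015, so d_i = 331.6 mm.
m = −d_i/d_o = −(331.6)/(81.0) = -4.09.
The image is real, inverted and enlarged, on the far side of the lens.

m = -4.09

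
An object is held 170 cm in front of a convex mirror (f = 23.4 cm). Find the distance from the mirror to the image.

20.6 cm

For a convex mirror, f = -23.4 cm.
Mirror equation: 1/q = 1/f − 1/p = 1/(-23.40) − 1/(170) = -0.04274 − 0.005882 = -0.04862, so q = -20.6 cm.
The image is virtual, upright and reduced, behind the mirror.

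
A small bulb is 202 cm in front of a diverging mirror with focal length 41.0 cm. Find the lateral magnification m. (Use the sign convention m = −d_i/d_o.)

m = +0.169

For a diverging mirror, f = -41.0 cm.
1/d_i = 1/f − 1/d_o = 1/(-41.00) − 1/(202) = -0.02934, so d_i = -34.08 cm.
m = −d_i/d_o = −(-34.08)/(202) = +0.169.
The image is virtual, upright and reduced, behind the mirror.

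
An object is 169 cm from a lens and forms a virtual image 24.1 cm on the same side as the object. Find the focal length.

Virtual image ⇒ d_i = −24.1 cm.
1/f = 1/d_o + 1/d_i = 1/(169) + 1/(-24.1) = -0.03558, so f = -28.1 cm.
Since f is negative, the lens is diverging.

f = -28.1 cm (diverging)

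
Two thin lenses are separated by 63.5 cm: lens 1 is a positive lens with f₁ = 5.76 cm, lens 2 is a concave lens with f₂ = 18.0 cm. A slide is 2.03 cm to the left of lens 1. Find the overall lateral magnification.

Lens 1: 1/d_i1 = 1/(5.76) − 1/(2.03) = -0.3190, so d_i1 = -3.135 cm; m₁ = −d_i1/d_o1 = +1.544.
d_o2 = 63.5 − (-3.135) = 66.64 cm.
f₂ = −18.0 cm (diverging).
Lens 2: 1/d_i2 = 1/(-18.0) − 1/(66.64) = -0.07056, so d_i2 = -14.17 cm; m₂ = −d_i2/d_o2 = +0.2127.
m = m₁·m₂ = (+1.544)(+0.2127) = +0.328.

m = +0.328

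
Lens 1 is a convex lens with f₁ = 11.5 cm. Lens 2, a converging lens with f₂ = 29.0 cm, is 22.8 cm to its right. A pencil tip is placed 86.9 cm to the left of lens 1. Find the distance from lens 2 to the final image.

14.2 cm

Lens 1: 1/d_i1 = 1/f₁ − 1/d_o1 = 1/(11.5) − 1/(86.9) = 0.07545, so d_i1 = 13.25 cm.
The intermediate image is 13.25 cm to the right of lens 1, which is 22.8 − (13.25) = 9.550 cm to the left of lens 2, so d_o2 = +9.550 cm.
Lens 2: 1/d_i2 = 1/f₂ − 1/d_o2 = 1/(29.0) − 1/(9.550) = -0.07023, so d_i2 = -14.2 cm.
The final image is virtual, 14.2 cm to the left of lens 2 (overall magnification ≈ -0.23).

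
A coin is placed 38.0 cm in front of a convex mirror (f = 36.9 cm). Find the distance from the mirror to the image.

For a convex mirror, f = -36.9 cm.
Mirror equation: 1/v = 1/f − 1/u = 1/(-36.90) − 1/(38.0) = -0.02710 − 0.02632 = -0.05342, so v = -18.7 cm.
The image is virtual, upright and reduced, behind the mirror.

18.7 cm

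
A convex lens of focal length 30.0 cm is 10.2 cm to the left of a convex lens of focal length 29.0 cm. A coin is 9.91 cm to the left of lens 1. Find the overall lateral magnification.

m = +10.8

Lens 1: 1/d_i1 = 1/(30.0) − 1/(9.91) = -0.06757, so d_i1 = -14.80 cm; m₁ = −d_i1/d_o1 = +1.493.
d_o2 = 10.2 − (-14.80) = 25.00 cm.
Lens 2: 1/d_i2 = 1/(29.0) − 1/(25.00) = -0.005517, so d_i2 = -181.2 cm; m₂ = −d_i2/d_o2 = +7.250.
m = m₁·m₂ = (+1.493)(+7.250) = +10.8.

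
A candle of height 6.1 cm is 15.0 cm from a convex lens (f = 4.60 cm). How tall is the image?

1/d_i = 1/f − 1/d_o = 1/(4.600) − 1/(15.0) = 0.1507, so d_i = 6.635 cm.
m = −d_i/d_o = -0.4423.
|h_i| = |m|·h_o = 0.4423 × 6.1 = 2.70 cm. The image is real, inverted and reduced, on the far side of the lens.

2.70 cm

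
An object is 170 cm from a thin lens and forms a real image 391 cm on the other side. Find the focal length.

Real image ⇒ d_i = +391 cm.
1/f = 1/d_o + 1/d_i = 1/(170) + 1/(391) = 0.008440, so f = 118 cm.
Since f is positive, the thin lens is converging.

f = 118 cm (converging)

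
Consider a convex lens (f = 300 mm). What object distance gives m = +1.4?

85.7 mm

m = −d_i/d_o ⇒ d_i = −m·d_o.
1/f = 1/d_o + 1/d_i = 1/d_o − 1/(m·d_o) = (1 − 1/m)/d_o, so d_o = f(1 − 1/m) = (300.0)(1 − 1/(+1.4)) = 85.7 mm.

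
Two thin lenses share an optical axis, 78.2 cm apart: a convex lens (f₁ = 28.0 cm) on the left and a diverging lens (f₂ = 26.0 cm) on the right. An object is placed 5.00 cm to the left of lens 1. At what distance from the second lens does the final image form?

19.9 cm

Lens 1: 1/d_i1 = 1/f₁ − 1/d_o1 = 1/(28.0) − 1/(5.00) = -0.1643, so d_i1 = -6.087 cm.
The intermediate image is 6.087 cm to the left of lens 1 (virtual), which is 78.2 − (-6.087) = 84.29 cm to the left of lens 2, so d_o2 = +84.29 cm.
Lens 2 is diverging, so f₂ = −26.0 cm.
Lens 2: 1/d_i2 = 1/f₂ − 1/d_o2 = 1/(-26.0) − 1/(84.29) = -0.05033, so d_i2 = -19.9 cm.
The final image is virtual, 19.9 cm to the left of lens 2 (overall magnification ≈ 0.29).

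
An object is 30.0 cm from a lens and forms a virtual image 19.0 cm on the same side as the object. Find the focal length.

f = -51.8 cm (diverging)

Virtual image ⇒ d_i = −19.0 cm.
1/f = 1/d_o + 1/d_i = 1/(30.0) + 1/(-19.0) = -0.01930, so f = -51.8 cm.
Since f is negative, the lens is diverging.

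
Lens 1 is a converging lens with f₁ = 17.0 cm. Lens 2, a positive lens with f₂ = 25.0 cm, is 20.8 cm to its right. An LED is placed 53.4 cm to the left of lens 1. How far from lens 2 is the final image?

Lens 1: 1/d_i1 = 1/f₁ − 1/d_o1 = 1/(17.0) − 1/(53.4) = 0.04010, so d_i1 = 24.94 cm.
The intermediate image is 24.94 cm to the right of lens 1, which lies 4.140 cm to the right of lens 2 — a virtual object — so d_o2 = −4.140 cm.
Lens 2: 1/d_i2 = 1/f₂ − 1/d_o2 = 1/(25.0) − 1/(-4.140) = 0.2815, so d_i2 = 3.55 cm.
The final image is real, 3.55 cm to the right of lens 2 (overall magnification ≈ -0.40).

3.55 cm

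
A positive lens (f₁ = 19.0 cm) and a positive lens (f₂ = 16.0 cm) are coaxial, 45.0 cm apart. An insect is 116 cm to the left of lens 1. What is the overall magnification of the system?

Lens 1: 1/d_i1 = 1/(19.0) − 1/(116) = 0.04401, so d_i1 = 22.72 cm; m₁ = −d_i1/d_o1 = -0.1959.
d_o2 = 45.0 − (22.72) = 22.28 cm.
Lens 2: 1/d_i2 = 1/(16.0) − 1/(22.28) = 0.01762, so d_i2 = 56.76 cm; m₂ = −d_i2/d_o2 = -2.548.
m = m₁·m₂ = (-0.1959)(-2.548) = +0.499.

m = +0.499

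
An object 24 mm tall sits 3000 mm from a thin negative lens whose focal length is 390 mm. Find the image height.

2.76 mm

For a negative lens, f = -390 mm.
1/d_i = 1/f − 1/d_o = 1/(-390.0) − 1/(3000) = -0.002897, so d_i = -345.1 mm.
m = −d_i/d_o = +0.1150.
|h_i| = |m|·h_o = 0.1150 × 24 = 2.76 mm. The image is virtual, upright and reduced, on the same side as the object.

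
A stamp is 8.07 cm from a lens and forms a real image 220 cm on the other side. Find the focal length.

f = 7.78 cm (converging)

Real image ⇒ d_i = +220 cm.
1/f = 1/d_o + 1/d_i = 1/(8.07) + 1/(220) = 0.1285, so f = 7.78 cm.
Since f is positive, the lens is converging.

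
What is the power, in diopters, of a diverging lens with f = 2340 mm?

For a diverging lens, f = −2340 mm.
f = -234 cm = -2.34 m.
P = 1/f = 1/(-2.34 m) = -0.427 D.

P = -0.427 D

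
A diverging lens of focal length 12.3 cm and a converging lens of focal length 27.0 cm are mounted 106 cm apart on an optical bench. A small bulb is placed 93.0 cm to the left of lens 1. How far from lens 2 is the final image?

Lens 1 is diverging, so f₁ = −12.3 cm.
Lens 1: 1/d_i1 = 1/f₁ − 1/d_o1 = 1/(-12.3) − 1/(93.0) = -0.09205, so d_i1 = -10.86 cm.
The intermediate image is 10.86 cm to the left of lens 1 (virtual), which is 106 − (-10.86) = 116.9 cm to the left of lens 2, so d_o2 = +116.9 cm.
Lens 2: 1/d_i2 = 1/f₂ − 1/d_o2 = 1/(27.0) − 1/(116.9) = 0.02848, so d_i2 = 35.1 cm.
The final image is real, 35.1 cm to the right of lens 2 (overall magnification ≈ -0.035).

35.1 cm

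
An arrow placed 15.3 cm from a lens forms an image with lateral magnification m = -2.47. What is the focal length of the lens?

m = −d_i/d_o ⇒ d_i = −m·d_o = −(-2.47)·(15.3) = 37.79 cm.
1/f = 1/d_o + 1/d_i = 1/(15.3) + 1/(37.79) = 0.09182, so f = 10.9 cm.
Since f is positive, the lens is converging.

f = 10.9 cm (converging)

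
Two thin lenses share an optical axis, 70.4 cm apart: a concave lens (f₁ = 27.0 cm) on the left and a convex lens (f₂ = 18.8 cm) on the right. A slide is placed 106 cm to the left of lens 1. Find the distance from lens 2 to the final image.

23.6 cm

Lens 1 is diverging, so f₁ = −27.0 cm.
Lens 1: 1/d_i1 = 1/f₁ − 1/d_o1 = 1/(-27.0) − 1/(106) = -0.04647, so d_i1 = -21.52 cm.
The intermediate image is 21.52 cm to the left of lens 1 (virtual), which is 70.4 − (-21.52) = 91.92 cm to the left of lens 2, so d_o2 = +91.92 cm.
Lens 2: 1/d_i2 = 1/f₂ − 1/d_o2 = 1/(18.8) − 1/(91.92) = 0.04231, so d_i2 = 23.6 cm.
The final image is real, 23.6 cm to the right of lens 2 (overall magnification ≈ -0.052).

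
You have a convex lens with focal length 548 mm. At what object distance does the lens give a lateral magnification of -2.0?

822 mm

m = −d_i/d_o ⇒ d_i = −m·d_o.
1/f = 1/d_o + 1/d_i = 1/d_o − 1/(m·d_o) = (1 − 1/m)/d_o, so d_o = f(1 − 1/m) = (548.0)(1 − 1/(-2.0)) = 822 mm.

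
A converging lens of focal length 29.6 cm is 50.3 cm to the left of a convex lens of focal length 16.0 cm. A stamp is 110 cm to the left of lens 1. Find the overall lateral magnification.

m = -0.950

Lens 1: 1/d_i1 = 1/(29.6) − 1/(110) = 0.02469, so d_i1 = 40.50 cm; m₁ = −d_i1/d_o1 = -0.3682.
d_o2 = 50.3 − (40.50) = 9.800 cm.
Lens 2: 1/d_i2 = 1/(16.0) − 1/(9.800) = -0.03954, so d_i2 = -25.29 cm; m₂ = −d_i2/d_o2 = +2.581.
m = m₁·m₂ = (-0.3682)(+2.581) = -0.950.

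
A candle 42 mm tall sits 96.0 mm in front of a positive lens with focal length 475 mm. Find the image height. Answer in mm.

52.6 mm

1/d_i = 1/f − 1/d_o = 1/(475.0) − 1/(96.0) = -0.008311, so d_i = -120.3 mm.
m = −d_i/d_o = +1.253.
|h_i| = |m|·h_o = 1.253 × 42 = 52.6 mm. The image is virtual, upright and enlarged, on the same side as the object.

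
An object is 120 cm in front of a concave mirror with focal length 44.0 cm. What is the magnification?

m = -0.579

1/d_i = 1/f − 1/d_o = 1/(44.00) − 1/(120) = 0.01439, so d_i = 69.47 cm.
m = −d_i/d_o = −(69.47)/(120) = -0.579.
The image is real, inverted and reduced, in front of the mirror.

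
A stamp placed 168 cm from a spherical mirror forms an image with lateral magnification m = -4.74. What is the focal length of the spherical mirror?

m = −d_i/d_o ⇒ d_i = −m·d_o = −(-4.74)·(168) = 796.3 cm.
1/f = 1/d_o + 1/d_i = 1/(168) + 1/(796.3) = 0.007208, so f = 139 cm.
Since f is positive, the spherical mirror is concave.

f = 139 cm (concave)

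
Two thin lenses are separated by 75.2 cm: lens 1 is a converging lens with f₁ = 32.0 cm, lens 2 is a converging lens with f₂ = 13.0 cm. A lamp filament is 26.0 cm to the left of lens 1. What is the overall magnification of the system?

Lens 1: 1/d_i1 = 1/(32.0) − 1/(26.0) = -0.007212, so d_i1 = -138.7 cm; m₁ = −d_i1/d_o1 = +5.335.
d_o2 = 75.2 − (-138.7) = 213.9 cm.
Lens 2: 1/d_i2 = 1/(13.0) − 1/(213.9) = 0.07225, so d_i2 = 13.84 cm; m₂ = −d_i2/d_o2 = -0.06471.
m = m₁·m₂ = (+5.335)(-0.06471) = -0.345.

m = -0.345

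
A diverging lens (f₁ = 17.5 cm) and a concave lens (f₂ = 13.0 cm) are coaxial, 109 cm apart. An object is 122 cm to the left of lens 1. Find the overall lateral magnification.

m = +0.0119

f₁ = −17.5 cm (diverging).
Lens 1: 1/d_i1 = 1/(-17.5) − 1/(122) = -0.06534, so d_i1 = -15.30 cm; m₁ = −d_i1/d_o1 = +0.1254.
d_o2 = 109 − (-15.30) = 124.3 cm.
f₂ = −13.0 cm (diverging).
Lens 2: 1/d_i2 = 1/(-13.0) − 1/(124.3) = -0.08497, so d_i2 = -11.77 cm; m₂ = −d_i2/d_o2 = +0.09468.
m = m₁·m₂ = (+0.1254)(+0.09468) = +0.0119.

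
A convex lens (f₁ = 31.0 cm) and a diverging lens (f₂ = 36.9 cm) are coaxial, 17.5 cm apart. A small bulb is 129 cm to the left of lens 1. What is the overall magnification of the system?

Lens 1: 1/d_i1 = 1/(31.0) − 1/(129) = 0.02451, so d_i1 = 40.81 cm; m₁ = −d_i1/d_o1 = -0.3164.
d_o2 = 17.5 − (40.81) = -23.31 cm (virtual object).
f₂ = −36.9 cm (diverging).
Lens 2: 1/d_i2 = 1/(-36.9) − 1/(-23.31) = 0.01580, so d_i2 = 63.29 cm; m₂ = −d_i2/d_o2 = +2.715.
m = m₁·m₂ = (-0.3164)(+2.715) = -0.859.

m = -0.859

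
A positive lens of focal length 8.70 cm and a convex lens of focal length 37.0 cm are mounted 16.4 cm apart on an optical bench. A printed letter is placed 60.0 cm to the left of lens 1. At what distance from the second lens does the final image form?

7.48 cm

Lens 1: 1/d_i1 = 1/f₁ − 1/d_o1 = 1/(8.70) − 1/(60.0) = 0.09828, so d_i1 = 10.18 cm.
The intermediate image is 10.18 cm to the right of lens 1, which is 16.4 − (10.18) = 6.220 cm to the left of lens 2, so d_o2 = +6.220 cm.
Lens 2: 1/d_i2 = 1/f₂ − 1/d_o2 = 1/(37.0) − 1/(6.220) = -0.1337, so d_i2 = -7.48 cm.
The final image is virtual, 7.48 cm to the left of lens 2 (overall magnification ≈ -0.20).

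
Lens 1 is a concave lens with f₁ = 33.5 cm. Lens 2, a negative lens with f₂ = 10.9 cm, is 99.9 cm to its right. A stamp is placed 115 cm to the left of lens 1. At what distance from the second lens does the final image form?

10.0 cm

Lens 1 is diverging, so f₁ = −33.5 cm.
Lens 1: 1/d_i1 = 1/f₁ − 1/d_o1 = 1/(-33.5) − 1/(115) = -0.03855, so d_i1 = -25.94 cm.
The intermediate image is 25.94 cm to the left of lens 1 (virtual), which is 99.9 − (-25.94) = 125.8 cm to the left of lens 2, so d_o2 = +125.8 cm.
Lens 2 is diverging, so f₂ = −10.9 cm.
Lens 2: 1/d_i2 = 1/f₂ − 1/d_o2 = 1/(-10.9) − 1/(125.8) = -0.09969, so d_i2 = -10.0 cm.
The final image is virtual, 10.0 cm to the left of lens 2 (overall magnification ≈ 0.018).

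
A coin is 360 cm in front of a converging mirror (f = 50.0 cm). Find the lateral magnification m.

m = -0.161

1/d_i = 1/f − 1/d_o = 1/(50.00) − 1/(360) = 0.01722, so d_i = 58.06 cm.
m = −d_i/d_o = −(58.06)/(360) = -0.161.
The image is real, inverted and reduced, in front of the mirror.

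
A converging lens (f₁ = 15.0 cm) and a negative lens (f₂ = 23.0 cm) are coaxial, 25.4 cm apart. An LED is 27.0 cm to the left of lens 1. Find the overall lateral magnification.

Lens 1: 1/d_i1 = 1/(15.0) − 1/(27.0) = 0.02963, so d_i1 = 33.75 cm; m₁ = −d_i1/d_o1 = -1.250.
d_o2 = 25.4 − (33.75) = -8.350 cm (virtual object).
f₂ = −23.0 cm (diverging).
Lens 2: 1/d_i2 = 1/(-23.0) − 1/(-8.350) = 0.07628, so d_i2 = 13.11 cm; m₂ = −d_i2/d_o2 = +1.570.
m = m₁·m₂ = (-1.250)(+1.570) = -1.96.

m = -1.96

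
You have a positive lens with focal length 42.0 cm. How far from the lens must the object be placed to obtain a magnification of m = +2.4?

24.5 cm

m = −d_i/d_o ⇒ d_i = −m·d_o.
1/f = 1/d_o + 1/d_i = 1/d_o − 1/(m·d_o) = (1 − 1/m)/d_o, so d_o = f(1 − 1/m) = (42.00)(1 − 1/(+2.4)) = 24.5 cm.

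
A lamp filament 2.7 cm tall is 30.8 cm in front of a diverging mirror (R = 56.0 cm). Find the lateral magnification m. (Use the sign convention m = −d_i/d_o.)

f = R/2 = 56.0/2 = 28.00 cm; for a diverging mirror, f = -28.00 cm.
1/d_i = 1/f − 1/d_o = 1/(-28.00) − 1/(30.8) = -0.06818, so d_i = -14.67 cm.
m = −d_i/d_o = −(-14.67)/(30.8) = +0.476.
The image is virtual, upright and reduced, behind the mirror.

m = +0.476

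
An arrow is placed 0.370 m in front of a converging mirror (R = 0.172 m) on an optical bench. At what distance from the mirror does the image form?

f = R/2 = 0.172/2 = 0.08600 m.
Mirror equation: 1/q = 1/f − 1/p = 1/(0.08600) − 1/(0.370) = 11.63 − 2.703 = 8.925, so q = 0.112 m.
The image is real, inverted and reduced, in front of the mirror.

0.112 m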